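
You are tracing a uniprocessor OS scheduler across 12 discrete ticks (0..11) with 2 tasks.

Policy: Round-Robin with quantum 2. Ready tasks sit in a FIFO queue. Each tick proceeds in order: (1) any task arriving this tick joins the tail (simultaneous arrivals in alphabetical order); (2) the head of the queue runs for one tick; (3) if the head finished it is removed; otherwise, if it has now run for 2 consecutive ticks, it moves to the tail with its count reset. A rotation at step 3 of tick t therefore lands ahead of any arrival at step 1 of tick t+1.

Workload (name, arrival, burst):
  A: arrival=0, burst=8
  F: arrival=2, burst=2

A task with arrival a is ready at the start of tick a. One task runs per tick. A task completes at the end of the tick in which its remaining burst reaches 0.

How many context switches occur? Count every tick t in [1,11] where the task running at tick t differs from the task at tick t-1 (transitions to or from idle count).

t=0: queue=[A] q_used=0 → run A
t=1: queue=[A] q_used=1 → run A
t=2: queue=[A,F] q_used=0 → run A
t=3: queue=[A,F] q_used=1 → run A
t=4: queue=[F,A] q_used=0 → run F
t=5: queue=[F,A] q_used=1 → run F
t=6: queue=[A] q_used=0 → run A
t=7: queue=[A] q_used=1 → run A
t=8: queue=[A] q_used=0 → run A
t=9: queue=[A] q_used=1 → run A
t=10: (idle)
t=11: (idle)

context switches = 3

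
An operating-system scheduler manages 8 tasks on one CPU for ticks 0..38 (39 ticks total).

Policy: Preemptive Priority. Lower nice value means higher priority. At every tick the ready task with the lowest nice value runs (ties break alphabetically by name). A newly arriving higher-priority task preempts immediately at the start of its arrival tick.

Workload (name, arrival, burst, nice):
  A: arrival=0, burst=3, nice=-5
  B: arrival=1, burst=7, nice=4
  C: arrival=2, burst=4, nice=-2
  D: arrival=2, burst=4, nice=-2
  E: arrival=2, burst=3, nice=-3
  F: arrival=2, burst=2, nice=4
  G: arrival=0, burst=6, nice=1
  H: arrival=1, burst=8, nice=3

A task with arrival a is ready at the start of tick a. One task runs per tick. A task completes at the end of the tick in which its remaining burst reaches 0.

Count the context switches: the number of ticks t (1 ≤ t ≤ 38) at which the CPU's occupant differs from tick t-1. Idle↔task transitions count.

context switches = 8

t=0: ready={A,G} → run A
t=1: ready={A,B,G,H} → run A
t=2: ready={A,B,C,D,E,F,G,H} → run A
t=3: ready={B,C,D,E,F,G,H} → run E
t=4: ready={B,C,D,E,F,G,H} → run E
t=5: ready={B,C,D,E,F,G,H} → run E
t=6: ready={B,C,D,F,G,H} → run C
t=7: ready={B,C,D,F,G,H} → run C
t=8: ready={B,C,D,F,G,H} → run C
t=9: ready={B,C,D,F,G,H} → run C
t=10: ready={B,D,F,G,H} → run D
t=11: ready={B,D,F,G,H} → run D
t=12: ready={B,D,F,G,H} → run D
t=13: ready={B,D,F,G,H} → run D
t=14: ready={B,F,G,H} → run G
t=15: ready={B,F,G,H} → run G
t=16: ready={B,F,G,H} → run G
t=17: ready={B,F,G,H} → run G
t=18: ready={B,F,G,H} → run G
t=19: ready={B,F,G,H} → run G
t=20: ready={B,F,H} → run H
t=21: ready={B,F,H} → run H
t=22: ready={B,F,H} → run H
t=23: ready={B,F,H} → run H
t=24: ready={B,F,H} → run H
t=25: ready={B,F,H} → run H
t=26: ready={B,F,H} → run H
t=27: ready={B,F,H} → run H
t=28: ready={B,F} → run B
t=29: ready={B,F} → run B
t=30: ready={B,F} → run B
t=31: ready={B,F} → run B
t=32: ready={B,F} → run B
t=33: ready={B,F} → run B
t=34: ready={B,F} → run B
t=35: ready={F} → run F
t=36: ready={F} → run F
t=37: (idle)
t=38: (idle)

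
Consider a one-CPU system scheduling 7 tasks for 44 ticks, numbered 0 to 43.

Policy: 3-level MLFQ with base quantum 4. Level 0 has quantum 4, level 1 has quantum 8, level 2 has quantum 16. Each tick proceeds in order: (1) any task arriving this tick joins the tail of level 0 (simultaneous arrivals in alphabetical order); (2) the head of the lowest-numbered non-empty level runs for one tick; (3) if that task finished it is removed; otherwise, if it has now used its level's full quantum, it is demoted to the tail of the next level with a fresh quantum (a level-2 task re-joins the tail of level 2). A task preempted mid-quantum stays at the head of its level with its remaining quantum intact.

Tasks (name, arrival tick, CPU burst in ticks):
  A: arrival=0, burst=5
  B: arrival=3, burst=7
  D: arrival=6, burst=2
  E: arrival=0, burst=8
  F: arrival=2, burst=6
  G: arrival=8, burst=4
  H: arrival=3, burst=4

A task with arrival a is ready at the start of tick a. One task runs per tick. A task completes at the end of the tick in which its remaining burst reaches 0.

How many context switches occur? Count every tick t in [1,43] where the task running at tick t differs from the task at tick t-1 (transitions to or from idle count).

t=0: L0/L1/L2 = AE/-/- → run A
t=1: L0/L1/L2 = AE/-/- → run A
t=2: L0/L1/L2 = AEF/-/- → run A
t=3: L0/L1/L2 = AEFBH/-/- → run A
t=4: L0/L1/L2 = EFBH/A/- → run E
t=5: L0/L1/L2 = EFBH/A/- → run E
t=6: L0/L1/L2 = EFBHD/A/- → run E
t=7: L0/L1/L2 = EFBHD/A/- → run E
t=8: L0/L1/L2 = FBHDG/AE/- → run F
t=9: L0/L1/L2 = FBHDG/AE/- → run F
t=10: L0/L1/L2 = FBHDG/AE/- → run F
t=11: L0/L1/L2 = FBHDG/AE/- → run F
t=12: L0/L1/L2 = BHDG/AEF/- → run B
t=13: L0/L1/L2 = BHDG/AEF/- → run B
t=14: L0/L1/L2 = BHDG/AEF/- → run B
t=15: L0/L1/L2 = BHDG/AEF/- → run B
t=16: L0/L1/L2 = HDG/AEFB/- → run H
t=17: L0/L1/L2 = HDG/AEFB/- → run H
t=18: L0/L1/L2 = HDG/AEFB/- → run H
t=19: L0/L1/L2 = HDG/AEFB/- → run H
t=20: L0/L1/L2 = DG/AEFB/- → run D
t=21: L0/L1/L2 = DG/AEFB/- → run D
t=22: L0/L1/L2 = G/AEFB/- → run G
t=23: L0/L1/L2 = G/AEFB/- → run G
t=24: L0/L1/L2 = G/AEFB/- → run G
t=25: L0/L1/L2 = G/AEFB/- → run G
t=26: L0/L1/L2 = -/AEFB/- → run A
t=27: L0/L1/L2 = -/EFB/- → run E
t=28: L0/L1/L2 = -/EFB/- → run E
t=29: L0/L1/L2 = -/EFB/- → run E
t=30: L0/L1/L2 = -/EFB/- → run E
t=31: L0/L1/L2 = -/FB/- → run F
t=32: L0/L1/L2 = -/FB/- → run F
t=33: L0/L1/L2 = -/B/- → run B
t=34: L0/L1/L2 = -/B/- → run B
t=35: L0/L1/L2 = -/B/- → run B
t=36: (idle)
t=37: (idle)
t=38: (idle)
t=39: (idle)
t=40: (idle)
t=41: (idle)
t=42: (idle)
t=43: (idle)

context switches = 11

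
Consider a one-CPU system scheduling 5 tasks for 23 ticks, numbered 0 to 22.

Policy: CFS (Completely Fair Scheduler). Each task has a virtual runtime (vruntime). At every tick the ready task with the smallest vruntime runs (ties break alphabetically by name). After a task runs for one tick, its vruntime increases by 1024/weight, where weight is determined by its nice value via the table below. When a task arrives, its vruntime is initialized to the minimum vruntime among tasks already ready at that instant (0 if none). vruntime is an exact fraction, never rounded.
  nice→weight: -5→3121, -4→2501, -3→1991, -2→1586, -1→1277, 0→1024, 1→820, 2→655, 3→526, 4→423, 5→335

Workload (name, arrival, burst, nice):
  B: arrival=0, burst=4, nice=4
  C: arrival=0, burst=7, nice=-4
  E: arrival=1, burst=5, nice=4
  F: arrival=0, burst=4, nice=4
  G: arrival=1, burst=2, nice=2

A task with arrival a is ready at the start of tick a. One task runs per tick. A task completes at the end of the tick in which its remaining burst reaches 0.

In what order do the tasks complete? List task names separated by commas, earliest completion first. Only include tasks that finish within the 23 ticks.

completion order = G, C, B, F, E

t=0: vr[B=0 C=0 F=0] → run B
t=1: vr[B=1024/423 C=0 E=0 F=0 G=0] → run C
t=2: vr[B=1024/423 C=1024/2501 E=0 F=0 G=0] → run E
t=3: vr[B=1024/423 C=1024/2501 E=1024/423 F=0 G=0] → run F
t=4: vr[B=1024/423 C=1024/2501 E=1024/423 F=1024/423 G=0] → run G
t=5: vr[B=1024/423 C=1024/2501 E=1024/423 F=1024/423 G=1024/655] → run C
t=6: vr[B=1024/423 C=2048/2501 E=1024/423 F=1024/423 G=1024/655] → run C
t=7: vr[B=1024/423 C=3072/2501 E=1024/423 F=1024/423 G=1024/655] → run C
t=8: vr[B=1024/423 C=4096/2501 E=1024/423 F=1024/423 G=1024/655] → run G
t=9: vr[B=1024/423 C=4096/2501 E=1024/423 F=1024/423] → run C
t=10: vr[B=1024/423 C=5120/2501 E=1024/423 F=1024/423] → run C
t=11: vr[B=1024/423 C=6144/2501 E=1024/423 F=1024/423] → run B
t=12: vr[B=2048/423 C=6144/2501 E=1024/423 F=1024/423] → run E
t=13: vr[B=2048/423 C=6144/2501 E=2048/423 F=1024/423] → run F
t=14: vr[B=2048/423 C=6144/2501 E=2048/423 F=2048/423] → run C
t=15: vr[B=2048/423 E=2048/423 F=2048/423] → run B
t=16: vr[B=1024/141 E=2048/423 F=2048/423] → run E
t=17: vr[B=1024/141 E=1024/141 F=2048/423] → run F
t=18: vr[B=1024/141 E=1024/141 F=1024/141] → run B
t=19: vr[E=1024/141 F=1024/141] → run E
t=20: vr[E=4096/423 F=1024/141] → run F
t=21: vr[E=4096/423] → run E
t=22: (idle)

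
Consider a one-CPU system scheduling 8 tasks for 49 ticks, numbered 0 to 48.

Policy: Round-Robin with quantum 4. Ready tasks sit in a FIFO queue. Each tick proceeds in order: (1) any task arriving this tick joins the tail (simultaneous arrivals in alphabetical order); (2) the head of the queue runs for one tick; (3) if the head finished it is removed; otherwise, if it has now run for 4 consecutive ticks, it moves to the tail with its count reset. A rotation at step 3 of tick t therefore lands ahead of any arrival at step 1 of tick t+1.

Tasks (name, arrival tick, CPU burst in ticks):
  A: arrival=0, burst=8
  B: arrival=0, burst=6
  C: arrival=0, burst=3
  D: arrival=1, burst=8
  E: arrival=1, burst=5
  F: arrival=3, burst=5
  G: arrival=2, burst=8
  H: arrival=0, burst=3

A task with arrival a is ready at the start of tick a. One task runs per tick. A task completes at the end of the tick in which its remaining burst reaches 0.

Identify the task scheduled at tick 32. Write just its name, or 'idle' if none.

running at tick 32 = A

t=0: queue=[A,B,C,H] q_used=0 → run A
t=1: queue=[A,B,C,H,D,E] q_used=1 → run A
t=2: queue=[A,B,C,H,D,E,G] q_used=2 → run A
t=3: queue=[A,B,C,H,D,E,G,F] q_used=3 → run A
t=4: queue=[B,C,H,D,E,G,F,A] q_used=0 → run B
t=5: queue=[B,C,H,D,E,G,F,A] q_used=1 → run B
t=6: queue=[B,C,H,D,E,G,F,A] q_used=2 → run B
t=7: queue=[B,C,H,D,E,G,F,A] q_used=3 → run B
t=8: queue=[C,H,D,E,G,F,A,B] q_used=0 → run C
t=9: queue=[C,H,D,E,G,F,A,B] q_used=1 → run C
t=10: queue=[C,H,D,E,G,F,A,B] q_used=2 → run C
t=11: queue=[H,D,E,G,F,A,B] q_used=0 → run H
t=12: queue=[H,D,E,G,F,A,B] q_used=1 → run H
t=13: queue=[H,D,E,G,F,A,B] q_used=2 → run H
t=14: queue=[D,E,G,F,A,B] q_used=0 → run D
t=15: queue=[D,E,G,F,A,B] q_used=1 → run D
t=16: queue=[D,E,G,F,A,B] q_used=2 → run D
t=17: queue=[D,E,G,F,A,B] q_used=3 → run D
t=18: queue=[E,G,F,A,B,D] q_used=0 → run E
t=19: queue=[E,G,F,A,B,D] q_used=1 → run E
t=20: queue=[E,G,F,A,B,D] q_used=2 → run E
t=21: queue=[E,G,F,A,B,D] q_used=3 → run E
t=22: queue=[G,F,A,B,D,E] q_used=0 → run G
t=23: queue=[G,F,A,B,D,E] q_used=1 → run G
t=24: queue=[G,F,A,B,D,E] q_used=2 → run G
t=25: queue=[G,F,A,B,D,E] q_used=3 → run G
t=26: queue=[F,A,B,D,E,G] q_used=0 → run F
t=27: queue=[F,A,B,D,E,G] q_used=1 → run F
t=28: queue=[F,A,B,D,E,G] q_used=2 → run F
t=29: queue=[F,A,B,D,E,G] q_used=3 → run F
t=30: queue=[A,B,D,E,G,F] q_used=0 → run A
t=31: queue=[A,B,D,E,G,F] q_used=1 → run A
t=32: queue=[A,B,D,E,G,F] q_used=2 → run A
t=33: queue=[A,B,D,E,G,F] q_used=3 → run A
t=34: queue=[B,D,E,G,F] q_used=0 → run B
t=35: queue=[B,D,E,G,F] q_used=1 → run B
t=36: queue=[D,E,G,F] q_used=0 → run D
t=37: queue=[D,E,G,F] q_used=1 → run D
t=38: queue=[D,E,G,F] q_used=2 → run D
t=39: queue=[D,E,G,F] q_used=3 → run D
t=40: queue=[E,G,F] q_used=0 → run E
t=41: queue=[G,F] q_used=0 → run G
t=42: queue=[G,F] q_used=1 → run G
t=43: queue=[G,F] q_used=2 → run G
t=44: queue=[G,F] q_used=3 → run G
t=45: queue=[F] q_used=0 → run F
t=46: (idle)
t=47: (idle)
t=48: (idle)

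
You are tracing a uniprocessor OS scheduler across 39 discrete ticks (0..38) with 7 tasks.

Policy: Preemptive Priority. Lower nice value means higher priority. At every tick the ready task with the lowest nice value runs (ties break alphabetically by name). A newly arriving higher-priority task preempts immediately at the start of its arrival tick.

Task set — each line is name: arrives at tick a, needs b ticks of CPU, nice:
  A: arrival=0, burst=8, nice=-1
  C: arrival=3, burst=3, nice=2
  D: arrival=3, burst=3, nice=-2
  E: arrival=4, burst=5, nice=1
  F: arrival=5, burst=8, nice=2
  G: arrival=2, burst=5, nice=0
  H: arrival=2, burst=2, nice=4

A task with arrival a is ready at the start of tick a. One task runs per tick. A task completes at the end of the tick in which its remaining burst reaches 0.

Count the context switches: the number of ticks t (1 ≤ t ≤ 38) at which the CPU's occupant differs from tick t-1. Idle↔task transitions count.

context switches = 8

t=0: ready={A} → run A
t=1: ready={A} → run A
t=2: ready={A,G,H} → run A
t=3: ready={A,C,D,G,H} → run D
t=4: ready={A,C,D,E,G,H} → run D
t=5: ready={A,C,D,E,F,G,H} → run D
t=6: ready={A,C,E,F,G,H} → run A
t=7: ready={A,C,E,F,G,H} → run A
t=8: ready={A,C,E,F,G,H} → run A
t=9: ready={A,C,E,F,G,H} → run A
t=10: ready={A,C,E,F,G,H} → run A
t=11: ready={C,E,F,G,H} → run G
t=12: ready={C,E,F,G,H} → run G
t=13: ready={C,E,F,G,H} → run G
t=14: ready={C,E,F,G,H} → run G
t=15: ready={C,E,F,G,H} → run G
t=16: ready={C,E,F,H} → run E
t=17: ready={C,E,F,H} → run E
t=18: ready={C,E,F,H} → run E
t=19: ready={C,E,F,H} → run E
t=20: ready={C,E,F,H} → run E
t=21: ready={C,F,H} → run C
t=22: ready={C,F,H} → run C
t=23: ready={C,F,H} → run C
t=24: ready={F,H} → run F
t=25: ready={F,H} → run F
t=26: ready={F,H} → run F
t=27: ready={F,H} → run F
t=28: ready={F,H} → run F
t=29: ready={F,H} → run F
t=30: ready={F,H} → run F
t=31: ready={F,H} → run F
t=32: ready={H} → run H
t=33: ready={H} → run H
t=34: (idle)
t=35: (idle)
t=36: (idle)
t=37: (idle)
t=38: (idle)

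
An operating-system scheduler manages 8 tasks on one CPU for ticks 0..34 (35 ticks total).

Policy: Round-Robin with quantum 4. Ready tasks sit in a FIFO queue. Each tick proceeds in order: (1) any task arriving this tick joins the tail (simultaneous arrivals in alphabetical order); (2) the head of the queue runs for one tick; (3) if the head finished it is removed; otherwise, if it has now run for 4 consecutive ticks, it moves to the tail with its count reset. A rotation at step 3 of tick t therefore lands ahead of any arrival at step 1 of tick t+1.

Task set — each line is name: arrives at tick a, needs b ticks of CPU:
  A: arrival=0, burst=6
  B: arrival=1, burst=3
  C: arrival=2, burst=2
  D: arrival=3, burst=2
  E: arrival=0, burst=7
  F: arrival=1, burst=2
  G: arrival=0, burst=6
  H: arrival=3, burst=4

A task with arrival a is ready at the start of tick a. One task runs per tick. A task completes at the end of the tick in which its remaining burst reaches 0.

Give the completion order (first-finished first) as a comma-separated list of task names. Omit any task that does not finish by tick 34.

completion order = B, F, C, D, H, A, E, G

t=0: queue=[A,E,G] q_used=0 → run A
t=1: queue=[A,E,G,B,F] q_used=1 → run A
t=2: queue=[A,E,G,B,F,C] q_used=2 → run A
t=3: queue=[A,E,G,B,F,C,D,H] q_used=3 → run A
t=4: queue=[E,G,B,F,C,D,H,A] q_used=0 → run E
t=5: queue=[E,G,B,F,C,D,H,A] q_used=1 → run E
t=6: queue=[E,G,B,F,C,D,H,A] q_used=2 → run E
t=7: queue=[E,G,B,F,C,D,H,A] q_used=3 → run E
t=8: queue=[G,B,F,C,D,H,A,E] q_used=0 → run G
t=9: queue=[G,B,F,C,D,H,A,E] q_used=1 → run G
t=10: queue=[G,B,F,C,D,H,A,E] q_used=2 → run G
t=11: queue=[G,B,F,C,D,H,A,E] q_used=3 → run G
t=12: queue=[B,F,C,D,H,A,E,G] q_used=0 → run B
t=13: queue=[B,F,C,D,H,A,E,G] q_used=1 → run B
t=14: queue=[B,F,C,D,H,A,E,G] q_used=2 → run B
t=15: queue=[F,C,D,H,A,E,G] q_used=0 → run F
t=16: queue=[F,C,D,H,A,E,G] q_used=1 → run F
t=17: queue=[C,D,H,A,E,G] q_used=0 → run C
t=18: queue=[C,D,H,A,E,G] q_used=1 → run C
t=19: queue=[D,H,A,E,G] q_used=0 → run D
t=20: queue=[D,H,A,E,G] q_used=1 → run D
t=21: queue=[H,A,E,G] q_used=0 → run H
t=22: queue=[H,A,E,G] q_used=1 → run H
t=23: queue=[H,A,E,G] q_used=2 → run H
t=24: queue=[H,A,E,G] q_used=3 → run H
t=25: queue=[A,E,G] q_used=0 → run A
t=26: queue=[A,E,G] q_used=1 → run A
t=27: queue=[E,G] q_used=0 → run E
t=28: queue=[E,G] q_used=1 → run E
t=29: queue=[E,G] q_used=2 → run E
t=30: queue=[G] q_used=0 → run G
t=31: queue=[G] q_used=1 → run G
t=32: (idle)
t=33: (idle)
t=34: (idle)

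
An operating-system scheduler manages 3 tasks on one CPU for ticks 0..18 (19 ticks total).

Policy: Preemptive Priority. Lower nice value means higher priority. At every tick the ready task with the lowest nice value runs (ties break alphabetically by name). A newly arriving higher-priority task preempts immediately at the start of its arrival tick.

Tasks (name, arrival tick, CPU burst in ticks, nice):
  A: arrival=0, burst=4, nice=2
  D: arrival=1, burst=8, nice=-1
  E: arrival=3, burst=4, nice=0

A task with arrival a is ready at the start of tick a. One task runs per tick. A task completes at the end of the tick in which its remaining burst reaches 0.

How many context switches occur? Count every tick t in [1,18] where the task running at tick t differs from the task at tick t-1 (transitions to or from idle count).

t=0: ready={A} → run A
t=1: ready={A,D} → run D
t=2: ready={A,D} → run D
t=3: ready={A,D,E} → run D
t=4: ready={A,D,E} → run D
t=5: ready={A,D,E} → run D
t=6: ready={A,D,E} → run D
t=7: ready={A,D,E} → run D
t=8: ready={A,D,E} → run D
t=9: ready={A,E} → run E
t=10: ready={A,E} → run E
t=11: ready={A,E} → run E
t=12: ready={A,E} → run E
t=13: ready={A} → run A
t=14: ready={A} → run A
t=15: ready={A} → run A
t=16: (idle)
t=17: (idle)
t=18: (idle)

context switches = 4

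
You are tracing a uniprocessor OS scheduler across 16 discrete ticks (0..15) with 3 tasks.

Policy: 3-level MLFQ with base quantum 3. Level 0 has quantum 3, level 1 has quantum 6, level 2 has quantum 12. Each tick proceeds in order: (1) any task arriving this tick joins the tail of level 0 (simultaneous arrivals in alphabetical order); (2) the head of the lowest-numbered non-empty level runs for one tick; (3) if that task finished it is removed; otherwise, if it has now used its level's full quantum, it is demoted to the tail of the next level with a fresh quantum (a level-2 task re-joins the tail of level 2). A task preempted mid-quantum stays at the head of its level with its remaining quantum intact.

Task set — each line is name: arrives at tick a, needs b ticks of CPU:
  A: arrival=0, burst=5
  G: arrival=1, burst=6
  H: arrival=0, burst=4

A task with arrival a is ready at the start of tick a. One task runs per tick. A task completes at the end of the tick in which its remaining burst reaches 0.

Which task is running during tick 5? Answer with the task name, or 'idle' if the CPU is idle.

running at tick 5 = H

t=0: L0/L1/L2 = AH/-/- → run A
t=1: L0/L1/L2 = AHG/-/- → run A
t=2: L0/L1/L2 = AHG/-/- → run A
t=3: L0/L1/L2 = HG/A/- → run H
t=4: L0/L1/L2 = HG/A/- → run H
t=5: L0/L1/L2 = HG/A/- → run H
t=6: L0/L1/L2 = G/AH/- → run G
t=7: L0/L1/L2 = G/AH/- → run G
t=8: L0/L1/L2 = G/AH/- → run G
t=9: L0/L1/L2 = -/AHG/- → run A
t=10: L0/L1/L2 = -/AHG/- → run A
t=11: L0/L1/L2 = -/HG/- → run H
t=12: L0/L1/L2 = -/G/- → run G
t=13: L0/L1/L2 = -/G/- → run G
t=14: L0/L1/L2 = -/G/- → run G
t=15: (idle)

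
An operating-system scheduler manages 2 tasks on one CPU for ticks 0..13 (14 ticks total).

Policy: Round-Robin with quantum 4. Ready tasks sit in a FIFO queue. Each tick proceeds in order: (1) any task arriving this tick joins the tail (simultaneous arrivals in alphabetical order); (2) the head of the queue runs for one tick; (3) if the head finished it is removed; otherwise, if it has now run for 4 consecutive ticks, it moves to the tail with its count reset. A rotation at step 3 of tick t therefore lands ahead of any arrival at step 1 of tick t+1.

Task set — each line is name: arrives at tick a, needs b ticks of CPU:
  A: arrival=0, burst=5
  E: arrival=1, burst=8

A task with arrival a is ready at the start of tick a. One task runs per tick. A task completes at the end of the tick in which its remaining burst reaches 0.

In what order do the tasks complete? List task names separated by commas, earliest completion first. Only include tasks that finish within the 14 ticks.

completion order = A, E

t=0: queue=[A] q_used=0 → run A
t=1: queue=[A,E] q_used=1 → run A
t=2: queue=[A,E] q_used=2 → run A
t=3: queue=[A,E] q_used=3 → run A
t=4: queue=[E,A] q_used=0 → run E
t=5: queue=[E,A] q_used=1 → run E
t=6: queue=[E,A] q_used=2 → run E
t=7: queue=[E,A] q_used=3 → run E
t=8: queue=[A,E] q_used=0 → run A
t=9: queue=[E] q_used=0 → run E
t=10: queue=[E] q_used=1 → run E
t=11: queue=[E] q_used=2 → run E
t=12: queue=[E] q_used=3 → run E
t=13: (idle)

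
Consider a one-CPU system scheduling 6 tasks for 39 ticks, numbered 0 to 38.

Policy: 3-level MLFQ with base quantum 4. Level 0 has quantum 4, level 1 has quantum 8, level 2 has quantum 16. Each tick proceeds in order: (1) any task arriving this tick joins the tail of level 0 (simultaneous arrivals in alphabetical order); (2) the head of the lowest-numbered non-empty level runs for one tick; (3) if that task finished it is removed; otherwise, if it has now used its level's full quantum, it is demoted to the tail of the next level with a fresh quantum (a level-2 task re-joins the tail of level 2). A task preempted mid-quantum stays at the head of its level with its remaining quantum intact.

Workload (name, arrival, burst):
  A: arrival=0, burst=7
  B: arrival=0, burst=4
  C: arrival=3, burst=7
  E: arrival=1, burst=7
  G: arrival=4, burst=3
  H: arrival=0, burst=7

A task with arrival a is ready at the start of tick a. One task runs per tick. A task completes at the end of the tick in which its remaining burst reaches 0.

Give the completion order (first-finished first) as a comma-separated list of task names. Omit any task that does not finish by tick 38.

completion order = B, G, A, H, E, C

t=0: L0/L1/L2 = ABH/-/- → run A
t=1: L0/L1/L2 = ABHE/-/- → run A
t=2: L0/L1/L2 = ABHE/-/- → run A
t=3: L0/L1/L2 = ABHEC/-/- → run A
t=4: L0/L1/L2 = BHECG/A/- → run B
t=5: L0/L1/L2 = BHECG/A/- → run B
t=6: L0/L1/L2 = BHECG/A/- → run B
t=7: L0/L1/L2 = BHECG/A/- → run B
t=8: L0/L1/L2 = HECG/A/- → run H
t=9: L0/L1/L2 = HECG/A/- → run H
t=10: L0/L1/L2 = HECG/A/- → run H
t=11: L0/L1/L2 = HECG/A/- → run H
t=12: L0/L1/L2 = ECG/AH/- → run E
t=13: L0/L1/L2 = ECG/AH/- → run E
t=14: L0/L1/L2 = ECG/AH/- → run E
t=15: L0/L1/L2 = ECG/AH/- → run E
t=16: L0/L1/L2 = CG/AHE/- → run C
t=17: L0/L1/L2 = CG/AHE/- → run C
t=18: L0/L1/L2 = CG/AHE/- → run C
t=19: L0/L1/L2 = CG/AHE/- → run C
t=20: L0/L1/L2 = G/AHEC/- → run G
t=21: L0/L1/L2 = G/AHEC/- → run G
t=22: L0/L1/L2 = G/AHEC/- → run G
t=23: L0/L1/L2 = -/AHEC/- → run A
t=24: L0/L1/L2 = -/AHEC/- → run A
t=25: L0/L1/L2 = -/AHEC/- → run A
t=26: L0/L1/L2 = -/HEC/- → run H
t=27: L0/L1/L2 = -/HEC/- → run H
t=28: L0/L1/L2 = -/HEC/- → run H
t=29: L0/L1/L2 = -/EC/- → run E
t=30: L0/L1/L2 = -/EC/- → run E
t=31: L0/L1/L2 = -/EC/- → run E
t=32: L0/L1/L2 = -/C/- → run C
t=33: L0/L1/L2 = -/C/- → run C
t=34: L0/L1/L2 = -/C/- → run C
t=35: (idle)
t=36: (idle)
t=37: (idle)
t=38: (idle)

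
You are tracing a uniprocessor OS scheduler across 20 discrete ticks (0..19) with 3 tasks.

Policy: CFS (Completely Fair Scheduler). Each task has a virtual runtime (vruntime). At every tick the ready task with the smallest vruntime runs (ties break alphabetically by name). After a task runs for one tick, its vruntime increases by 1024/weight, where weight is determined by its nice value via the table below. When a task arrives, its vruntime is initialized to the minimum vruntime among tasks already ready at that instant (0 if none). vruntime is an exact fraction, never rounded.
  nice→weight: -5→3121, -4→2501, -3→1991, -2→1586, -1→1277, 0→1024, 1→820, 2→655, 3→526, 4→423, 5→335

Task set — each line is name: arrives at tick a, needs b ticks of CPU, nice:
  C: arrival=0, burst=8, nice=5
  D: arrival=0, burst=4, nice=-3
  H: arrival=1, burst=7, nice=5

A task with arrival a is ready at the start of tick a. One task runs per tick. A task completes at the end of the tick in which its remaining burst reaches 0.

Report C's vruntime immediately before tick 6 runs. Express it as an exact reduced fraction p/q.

t=0: vr[C=0 D=0] → run C
t=1: vr[C=1024/335 D=0 H=0] → run D
t=2: vr[C=1024/335 D=1024/1991 H=0] → run H
t=3: vr[C=1024/335 D=1024/1991 H=1024/335] → run D
t=4: vr[C=1024/335 D=2048/1991 H=1024/335] → run D
t=5: vr[C=1024/335 D=3072/1991 H=1024/335] → run D
t=6: vr[C=1024/335 H=1024/335] → run C
t=7: vr[C=2048/335 H=1024/335] → run H
t=8: vr[C=2048/335 H=2048/335] → run C
t=9: vr[C=3072/335 H=2048/335] → run H
t=10: vr[C=3072/335 H=3072/335] → run C
t=11: vr[C=4096/335 H=3072/335] → run H
t=12: vr[C=4096/335 H=4096/335] → run C
t=13: vr[C=1024/67 H=4096/335] → run H
t=14: vr[C=1024/67 H=1024/67] → run C
t=15: vr[C=6144/335 H=1024/67] → run H
t=16: vr[C=6144/335 H=6144/335] → run C
t=17: vr[C=7168/335 H=6144/335] → run H
t=18: vr[C=7168/335] → run C
t=19: (idle)

vruntime(C, start of tick 6) = 1024/335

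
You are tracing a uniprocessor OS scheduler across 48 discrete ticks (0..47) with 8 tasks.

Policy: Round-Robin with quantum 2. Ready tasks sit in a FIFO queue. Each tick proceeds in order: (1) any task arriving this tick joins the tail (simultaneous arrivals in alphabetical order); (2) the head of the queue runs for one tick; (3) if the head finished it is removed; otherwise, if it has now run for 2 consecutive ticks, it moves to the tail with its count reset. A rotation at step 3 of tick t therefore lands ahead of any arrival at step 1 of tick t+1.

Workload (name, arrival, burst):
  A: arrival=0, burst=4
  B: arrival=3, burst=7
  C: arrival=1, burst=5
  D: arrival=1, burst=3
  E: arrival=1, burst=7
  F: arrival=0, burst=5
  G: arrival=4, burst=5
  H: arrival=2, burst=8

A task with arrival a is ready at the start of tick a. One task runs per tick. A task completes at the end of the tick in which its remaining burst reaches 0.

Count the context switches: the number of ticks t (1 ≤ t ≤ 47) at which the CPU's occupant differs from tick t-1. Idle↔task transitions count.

context switches = 25

t=0: queue=[A,F] q_used=0 → run A
t=1: queue=[A,F,C,D,E] q_used=1 → run A
t=2: queue=[F,C,D,E,A,H] q_used=0 → run F
t=3: queue=[F,C,D,E,A,H,B] q_used=1 → run F
t=4: queue=[C,D,E,A,H,B,F,G] q_used=0 → run C
t=5: queue=[C,D,E,A,H,B,F,G] q_used=1 → run C
t=6: queue=[D,E,A,H,B,F,G,C] q_used=0 → run D
t=7: queue=[D,E,A,H,B,F,G,C] q_used=1 → run D
t=8: queue=[E,A,H,B,F,G,C,D] q_used=0 → run E
t=9: queue=[E,A,H,B,F,G,C,D] q_used=1 → run E
t=10: queue=[A,H,B,F,G,C,D,E] q_used=0 → run A
t=11: queue=[A,H,B,F,G,C,D,E] q_used=1 → run A
t=12: queue=[H,B,F,G,C,D,E] q_used=0 → run H
t=13: queue=[H,B,F,G,C,D,E] q_used=1 → run H
t=14: queue=[B,F,G,C,D,E,H] q_used=0 → run B
t=15: queue=[B,F,G,C,D,E,H] q_used=1 → run B
t=16: queue=[F,G,C,D,E,H,B] q_used=0 → run F
t=17: queue=[F,G,C,D,E,H,B] q_used=1 → run F
t=18: queue=[G,C,D,E,H,B,F] q_used=0 → run G
t=19: queue=[G,C,D,E,H,B,F] q_used=1 → run G
t=20: queue=[C,D,E,H,B,F,G] q_used=0 → run C
t=21: queue=[C,D,E,H,B,F,G] q_used=1 → run C
t=22: queue=[D,E,H,B,F,G,C] q_used=0 → run D
t=23: queue=[E,H,B,F,G,C] q_used=0 → run E
t=24: queue=[E,H,B,F,G,C] q_used=1 → run E
t=25: queue=[H,B,F,G,C,E] q_used=0 → run H
t=26: queue=[H,B,F,G,C,E] q_used=1 → run H
t=27: queue=[B,F,G,C,E,H] q_used=0 → run B
t=28: queue=[B,F,G,C,E,H] q_used=1 → run B
t=29: queue=[F,G,C,E,H,B] q_used=0 → run F
t=30: queue=[G,C,E,H,B] q_used=0 → run G
t=31: queue=[G,C,E,H,B] q_used=1 → run G
t=32: queue=[C,E,H,B,G] q_used=0 → run C
t=33: queue=[E,H,B,G] q_used=0 → run E
t=34: queue=[E,H,B,G] q_used=1 → run E
t=35: queue=[H,B,G,E] q_used=0 → run H
t=36: queue=[H,B,G,E] q_used=1 → run H
t=37: queue=[B,G,E,H] q_used=0 → run B
t=38: queue=[B,G,E,H] q_used=1 → run B
t=39: queue=[G,E,H,B] q_used=0 → run G
t=40: queue=[E,H,B] q_used=0 → run E
t=41: queue=[H,B] q_used=0 → run H
t=42: queue=[H,B] q_used=1 → run H
t=43: queue=[B] q_used=0 → run B
t=44: (idle)
t=45: (idle)
t=46: (idle)
t=47: (idle)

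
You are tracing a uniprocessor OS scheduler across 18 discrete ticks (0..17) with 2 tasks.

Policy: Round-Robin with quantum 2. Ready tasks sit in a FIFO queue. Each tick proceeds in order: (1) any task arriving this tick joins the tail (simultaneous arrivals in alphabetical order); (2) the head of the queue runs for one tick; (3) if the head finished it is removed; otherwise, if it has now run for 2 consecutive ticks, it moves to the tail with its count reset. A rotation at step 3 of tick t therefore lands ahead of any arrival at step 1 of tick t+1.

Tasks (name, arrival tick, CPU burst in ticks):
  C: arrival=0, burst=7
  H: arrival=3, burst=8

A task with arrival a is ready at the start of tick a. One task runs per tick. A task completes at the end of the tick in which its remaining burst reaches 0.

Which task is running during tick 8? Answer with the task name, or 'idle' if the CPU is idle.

running at tick 8 = H

t=0: queue=[C] q_used=0 → run C
t=1: queue=[C] q_used=1 → run C
t=2: queue=[C] q_used=0 → run C
t=3: queue=[C,H] q_used=1 → run C
t=4: queue=[H,C] q_used=0 → run H
t=5: queue=[H,C] q_used=1 → run H
t=6: queue=[C,H] q_used=0 → run C
t=7: queue=[C,H] q_used=1 → run C
t=8: queue=[H,C] q_used=0 → run H
t=9: queue=[H,C] q_used=1 → run H
t=10: queue=[C,H] q_used=0 → run C
t=11: queue=[H] q_used=0 → run H
t=12: queue=[H] q_used=1 → run H
t=13: queue=[H] q_used=0 → run H
t=14: queue=[H] q_used=1 → run H
t=15: (idle)
t=16: (idle)
t=17: (idle)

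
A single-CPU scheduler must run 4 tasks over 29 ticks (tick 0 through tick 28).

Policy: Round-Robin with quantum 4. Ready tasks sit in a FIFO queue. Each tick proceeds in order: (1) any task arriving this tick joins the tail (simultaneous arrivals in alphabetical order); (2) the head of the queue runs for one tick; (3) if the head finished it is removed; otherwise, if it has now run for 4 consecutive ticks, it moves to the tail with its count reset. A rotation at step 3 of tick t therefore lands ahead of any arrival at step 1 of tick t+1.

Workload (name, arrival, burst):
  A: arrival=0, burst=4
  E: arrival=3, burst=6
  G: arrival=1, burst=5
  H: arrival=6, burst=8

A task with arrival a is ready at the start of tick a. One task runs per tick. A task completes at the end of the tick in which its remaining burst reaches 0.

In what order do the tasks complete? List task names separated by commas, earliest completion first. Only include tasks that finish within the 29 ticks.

t=0: queue=[A] q_used=0 → run A
t=1: queue=[A,G] q_used=1 → run A
t=2: queue=[A,G] q_used=2 → run A
t=3: queue=[A,G,E] q_used=3 → run A
t=4: queue=[G,E] q_used=0 → run G
t=5: queue=[G,E] q_used=1 → run G
t=6: queue=[G,E,H] q_used=2 → run G
t=7: queue=[G,E,H] q_used=3 → run G
t=8: queue=[E,H,G] q_used=0 → run E
t=9: queue=[E,H,G] q_used=1 → run E
t=10: queue=[E,H,G] q_used=2 → run E
t=11: queue=[E,H,G] q_used=3 → run E
t=12: queue=[H,G,E] q_used=0 → run H
t=13: queue=[H,G,E] q_used=1 → run H
t=14: queue=[H,G,E] q_used=2 → run H
t=15: queue=[H,G,E] q_used=3 → run H
t=16: queue=[G,E,H] q_used=0 → run G
t=17: queue=[E,H] q_used=0 → run E
t=18: queue=[E,H] q_used=1 → run E
t=19: queue=[H] q_used=0 → run H
t=20: queue=[H] q_used=1 → run H
t=21: queue=[H] q_used=2 → run H
t=22: queue=[H] q_used=3 → run H
t=23: (idle)
t=24: (idle)
t=25: (idle)
t=26: (idle)
t=27: (idle)
t=28: (idle)

completion order = A, G, E, H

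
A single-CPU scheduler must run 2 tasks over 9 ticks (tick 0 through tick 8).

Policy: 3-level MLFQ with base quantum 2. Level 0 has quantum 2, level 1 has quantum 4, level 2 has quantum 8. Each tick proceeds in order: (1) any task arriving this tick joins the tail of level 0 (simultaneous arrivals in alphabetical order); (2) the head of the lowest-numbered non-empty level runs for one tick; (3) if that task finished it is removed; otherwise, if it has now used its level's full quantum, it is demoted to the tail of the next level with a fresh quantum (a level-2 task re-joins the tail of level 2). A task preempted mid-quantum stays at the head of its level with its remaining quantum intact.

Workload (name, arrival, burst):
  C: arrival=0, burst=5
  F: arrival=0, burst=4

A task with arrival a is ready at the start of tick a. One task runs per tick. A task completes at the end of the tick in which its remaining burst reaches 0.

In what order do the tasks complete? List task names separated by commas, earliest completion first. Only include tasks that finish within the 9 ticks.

completion order = C, F

t=0: L0/L1/L2 = CF/-/- → run C
t=1: L0/L1/L2 = CF/-/- → run C
t=2: L0/L1/L2 = F/C/- → run F
t=3: L0/L1/L2 = F/C/- → run F
t=4: L0/L1/L2 = -/CF/- → run C
t=5: L0/L1/L2 = -/CF/- → run C
t=6: L0/L1/L2 = -/CF/- → run C
t=7: L0/L1/L2 = -/F/- → run F
t=8: L0/L1/L2 = -/F/- → run F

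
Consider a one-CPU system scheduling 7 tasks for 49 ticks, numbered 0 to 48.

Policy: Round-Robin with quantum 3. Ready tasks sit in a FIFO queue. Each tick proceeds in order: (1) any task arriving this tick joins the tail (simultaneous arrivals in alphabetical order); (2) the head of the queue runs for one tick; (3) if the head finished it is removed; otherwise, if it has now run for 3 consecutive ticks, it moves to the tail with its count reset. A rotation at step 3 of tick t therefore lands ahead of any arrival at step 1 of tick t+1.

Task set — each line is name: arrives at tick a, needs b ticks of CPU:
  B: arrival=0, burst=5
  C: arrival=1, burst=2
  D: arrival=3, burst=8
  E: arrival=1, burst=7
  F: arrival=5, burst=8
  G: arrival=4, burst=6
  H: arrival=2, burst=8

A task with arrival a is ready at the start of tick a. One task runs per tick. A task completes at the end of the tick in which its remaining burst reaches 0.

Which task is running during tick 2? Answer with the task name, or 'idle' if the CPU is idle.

t=0: queue=[B] q_used=0 → run B
t=1: queue=[B,C,E] q_used=1 → run B
t=2: queue=[B,C,E,H] q_used=2 → run B
t=3: queue=[C,E,H,B,D] q_used=0 → run C
t=4: queue=[C,E,H,B,D,G] q_used=1 → run C
t=5: queue=[E,H,B,D,G,F] q_used=0 → run E
t=6: queue=[E,H,B,D,G,F] q_used=1 → run E
t=7: queue=[E,H,B,D,G,F] q_used=2 → run E
t=8: queue=[H,B,D,G,F,E] q_used=0 → run H
t=9: queue=[H,B,D,G,F,E] q_used=1 → run H
t=10: queue=[H,B,D,G,F,E] q_used=2 → run H
t=11: queue=[B,D,G,F,E,H] q_used=0 → run B
t=12: queue=[B,D,G,F,E,H] q_used=1 → run B
t=13: queue=[D,G,F,E,H] q_used=0 → run D
t=14: queue=[D,G,F,E,H] q_used=1 → run D
t=15: queue=[D,G,F,E,H] q_used=2 → run D
t=16: queue=[G,F,E,H,D] q_used=0 → run G
t=17: queue=[G,F,E,H,D] q_used=1 → run G
t=18: queue=[G,F,E,H,D] q_used=2 → run G
t=19: queue=[F,E,H,D,G] q_used=0 → run F
t=20: queue=[F,E,H,D,G] q_used=1 → run F
t=21: queue=[F,E,H,D,G] q_used=2 → run F
t=22: queue=[E,H,D,G,F] q_used=0 → run E
t=23: queue=[E,H,D,G,F] q_used=1 → run E
t=24: queue=[E,H,D,G,F] q_used=2 → run E
t=25: queue=[H,D,G,F,E] q_used=0 → run H
t=26: queue=[H,D,G,F,E] q_used=1 → run H
t=27: queue=[H,D,G,F,E] q_used=2 → run H
t=28: queue=[D,G,F,E,H] q_used=0 → run D
t=29: queue=[D,G,F,E,H] q_used=1 → run D
t=30: queue=[D,G,F,E,H] q_used=2 → run D
t=31: queue=[G,F,E,H,D] q_used=0 → run G
t=32: queue=[G,F,E,H,D] q_used=1 → run G
t=33: queue=[G,F,E,H,D] q_used=2 → run G
t=34: queue=[F,E,H,D] q_used=0 → run F
t=35: queue=[F,E,H,D] q_used=1 → run F
t=36: queue=[F,E,H,D] q_used=2 → run F
t=37: queue=[E,H,D,F] q_used=0 → run E
t=38: queue=[H,D,F] q_used=0 → run H
t=39: queue=[H,D,F] q_used=1 → run H
t=40: queue=[D,F] q_used=0 → run D
t=41: queue=[D,F] q_used=1 → run D
t=42: queue=[F] q_used=0 → run F
t=43: queue=[F] q_used=1 → run F
t=44: (idle)
t=45: (idle)
t=46: (idle)
t=47: (idle)
t=48: (idle)

running at tick 2 = B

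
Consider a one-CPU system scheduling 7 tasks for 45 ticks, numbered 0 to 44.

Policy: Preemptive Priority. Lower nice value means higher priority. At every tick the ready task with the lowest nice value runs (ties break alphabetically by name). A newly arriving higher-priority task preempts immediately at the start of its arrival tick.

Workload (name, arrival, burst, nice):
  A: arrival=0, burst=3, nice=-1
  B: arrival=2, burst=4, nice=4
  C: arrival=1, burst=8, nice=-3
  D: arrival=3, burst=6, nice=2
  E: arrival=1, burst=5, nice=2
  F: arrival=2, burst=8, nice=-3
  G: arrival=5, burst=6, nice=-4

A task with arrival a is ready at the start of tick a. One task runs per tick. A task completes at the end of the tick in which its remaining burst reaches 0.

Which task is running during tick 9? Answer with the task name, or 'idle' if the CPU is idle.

running at tick 9 = G

t=0: ready={A} → run A
t=1: ready={A,C,E} → run C
t=2: ready={A,B,C,E,F} → run C
t=3: ready={A,B,C,D,E,F} → run C
t=4: ready={A,B,C,D,E,F} → run C
t=5: ready={A,B,C,D,E,F,G} → run G
t=6: ready={A,B,C,D,E,F,G} → run G
t=7: ready={A,B,C,D,E,F,G} → run G
t=8: ready={A,B,C,D,E,F,G} → run G
t=9: ready={A,B,C,D,E,F,G} → run G
t=10: ready={A,B,C,D,E,F,G} → run G
t=11: ready={A,B,C,D,E,F} → run C
t=12: ready={A,B,C,D,E,F} → run C
t=13: ready={A,B,C,D,E,F} → run C
t=14: ready={A,B,C,D,E,F} → run C
t=15: ready={A,B,D,E,F} → run F
t=16: ready={A,B,D,E,F} → run F
t=17: ready={A,B,D,E,F} → run F
t=18: ready={A,B,D,E,F} → run F
t=19: ready={A,B,D,E,F} → run F
t=20: ready={A,B,D,E,F} → run F
t=21: ready={A,B,D,E,F} → run F
t=22: ready={A,B,D,E,F} → run F
t=23: ready={A,B,D,E} → run A
t=24: ready={A,B,D,E} → run A
t=25: ready={B,D,E} → run D
t=26: ready={B,D,E} → run D
t=27: ready={B,D,E} → run D
t=28: ready={B,D,E} → run D
t=29: ready={B,D,E} → run D
t=30: ready={B,D,E} → run D
t=31: ready={B,E} → run E
t=32: ready={B,E} → run E
t=33: ready={B,E} → run E
t=34: ready={B,E} → run E
t=35: ready={B,E} → run E
t=36: ready={B} → run B
t=37: ready={B} → run B
t=38: ready={B} → run B
t=39: ready={B} → run B
t=40: (idle)
t=41: (idle)
t=42: (idle)
t=43: (idle)
t=44: (idle)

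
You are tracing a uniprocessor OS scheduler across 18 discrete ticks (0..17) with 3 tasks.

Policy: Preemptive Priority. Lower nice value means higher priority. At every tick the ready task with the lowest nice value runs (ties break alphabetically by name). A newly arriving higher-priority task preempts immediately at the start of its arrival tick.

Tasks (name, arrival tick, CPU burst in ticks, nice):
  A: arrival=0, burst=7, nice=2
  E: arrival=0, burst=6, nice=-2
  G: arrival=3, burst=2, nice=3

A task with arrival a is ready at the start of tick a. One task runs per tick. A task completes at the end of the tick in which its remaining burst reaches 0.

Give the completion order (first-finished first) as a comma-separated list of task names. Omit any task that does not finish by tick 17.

completion order = E, A, G

t=0: ready={A,E} → run E
t=1: ready={A,E} → run E
t=2: ready={A,E} → run E
t=3: ready={A,E,G} → run E
t=4: ready={A,E,G} → run E
t=5: ready={A,E,G} → run E
t=6: ready={A,G} → run A
t=7: ready={A,G} → run A
t=8: ready={A,G} → run A
t=9: ready={A,G} → run A
t=10: ready={A,G} → run A
t=11: ready={A,G} → run A
t=12: ready={A,G} → run A
t=13: ready={G} → run G
t=14: ready={G} → run G
t=15: (idle)
t=16: (idle)
t=17: (idle)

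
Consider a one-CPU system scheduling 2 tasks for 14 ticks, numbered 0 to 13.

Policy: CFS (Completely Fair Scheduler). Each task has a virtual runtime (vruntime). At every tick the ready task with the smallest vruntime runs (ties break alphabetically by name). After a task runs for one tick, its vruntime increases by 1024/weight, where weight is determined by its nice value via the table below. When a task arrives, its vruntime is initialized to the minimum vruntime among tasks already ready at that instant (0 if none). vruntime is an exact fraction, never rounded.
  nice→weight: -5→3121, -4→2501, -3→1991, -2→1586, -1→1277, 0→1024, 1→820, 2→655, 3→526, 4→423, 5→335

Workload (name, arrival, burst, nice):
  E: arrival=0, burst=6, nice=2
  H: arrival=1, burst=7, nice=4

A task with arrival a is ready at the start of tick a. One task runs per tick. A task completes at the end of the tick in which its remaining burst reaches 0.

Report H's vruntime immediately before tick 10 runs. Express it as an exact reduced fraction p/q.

t=0: vr[E=0] → run E
t=1: vr[E=1024/655 H=1024/655] → run E
t=2: vr[E=2048/655 H=1024/655] → run H
t=3: vr[E=2048/655 H=1103872/277065] → run E
t=4: vr[E=3072/655 H=1103872/277065] → run H
t=5: vr[E=3072/655 H=1774592/277065] → run E
t=6: vr[E=4096/655 H=1774592/277065] → run E
t=7: vr[E=1024/131 H=1774592/277065] → run H
t=8: vr[E=1024/131 H=815104/92355] → run E
t=9: vr[H=815104/92355] → run H
t=10: vr[H=3116032/277065] → run H
t=11: vr[H=3786752/277065] → run H
t=12: vr[H=1485824/92355] → run H
t=13: (idle)

vruntime(H, start of tick 10) = 3116032/277065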